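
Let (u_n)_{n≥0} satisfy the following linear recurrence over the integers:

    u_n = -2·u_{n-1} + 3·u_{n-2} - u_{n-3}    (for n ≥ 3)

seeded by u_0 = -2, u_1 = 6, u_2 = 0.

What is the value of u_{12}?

u_3 = -2·0 + 3·6 + -1·-2 = 20
u_4 = -2·20 + 3·0 + -1·6 = -46
u_5 = -2·-46 + 3·20 + -1·0 = 152
u_6 = -2·152 + 3·-46 + -1·20 = -462
u_7 = -2·-462 + 3·152 + -1·-46 = 1426
u_8 = -2·1426 + 3·-462 + -1·152 = -4390
u_9 = -2·-4390 + 3·1426 + -1·-462 = 13520
u_10 = -2·13520 + 3·-4390 + -1·1426 = -41636
u_11 = -2·-41636 + 3·13520 + -1·-4390 = 128222
u_12 = -2·128222 + 3·-41636 + -1·13520 = -394872

-394872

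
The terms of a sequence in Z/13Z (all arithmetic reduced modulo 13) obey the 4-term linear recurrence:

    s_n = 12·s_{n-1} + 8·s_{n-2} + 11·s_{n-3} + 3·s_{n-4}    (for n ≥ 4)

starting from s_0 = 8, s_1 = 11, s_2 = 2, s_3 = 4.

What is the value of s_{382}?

1

s_4 = 12·4 + 8·2 + 11·11 + 3·8 = 1
s_5 = 12·1 + 8·4 + 11·2 + 3·11 = 8
s_6 = 12·8 + 8·1 + 11·4 + 3·2 = 11
s_7 = 12·11 + 8·8 + 11·1 + 3·4 = 11
s_8 = 12·11 + 8·11 + 11·8 + 3·1 = 12
s_9 = 12·12 + 8·11 + 11·11 + 3·8 = 0
s_10 = 12·0 + 8·12 + 11·11 + 3·11 = 3
s_11 = 12·3 + 8·0 + 11·12 + 3·11 = 6
s_12 = 12·6 + 8·3 + 11·0 + 3·12 = 2
s_13 = 12·2 + 8·6 + 11·3 + 3·0 = 1
s_14 = 12·1 + 8·2 + 11·6 + 3·3 = 12
s_15 = 12·12 + 8·1 + 11·2 + 3·6 = 10
s_16 = 12·10 + 8·12 + 11·1 + 3·2 = 12
s_17 = 12·12 + 8·10 + 11·12 + 3·1 = 8
s_18 = 12·8 + 8·12 + 11·10 + 3·12 = 0
s_19 = 12·0 + 8·8 + 11·12 + 3·10 = 5
s_20 = 12·5 + 8·0 + 11·8 + 3·12 = 2
s_21 = 12·2 + 8·5 + 11·0 + 3·8 = 10
s_22 = 12·10 + 8·2 + 11·5 + 3·0 = 9
s_23 = 12·9 + 8·10 + 11·2 + 3·5 = 4
s_24 = 12·4 + 8·9 + 11·10 + 3·2 = 2
s_25 = 12·2 + 8·4 + 11·9 + 3·10 = 3
s_26 = 12·3 + 8·2 + 11·4 + 3·9 = 6
s_27 = 12·6 + 8·3 + 11·2 + 3·4 = 0
s_28 = 12·0 + 8·6 + 11·3 + 3·2 = 9
s_29 = 12·9 + 8·0 + 11·6 + 3·3 = 1
s_30 = 12·1 + 8·9 + 11·0 + 3·6 = 11
s_31 = 12·11 + 8·1 + 11·9 + 3·0 = 5
s_32 = 12·5 + 8·11 + 11·1 + 3·9 = 4
s_33 = 12·4 + 8·5 + 11·11 + 3·1 = 4
s_34 = 12·4 + 8·4 + 11·5 + 3·11 = 12
s_35 = 12·12 + 8·4 + 11·4 + 3·5 = 1
s_36 = 12·1 + 8·12 + 11·4 + 3·4 = 8
s_37 = 12·8 + 8·1 + 11·12 + 3·4 = 1
s_38 = 12·1 + 8·8 + 11·1 + 3·12 = 6
s_39 = 12·6 + 8·1 + 11·8 + 3·1 = 2
s_40 = 12·2 + 8·6 + 11·1 + 3·8 = 3
s_41 = 12·3 + 8·2 + 11·6 + 3·1 = 4
s_42 = 12·4 + 8·3 + 11·2 + 3·6 = 8
s_43 = 12·8 + 8·4 + 11·3 + 3·2 = 11
s_44 = 12·11 + 8·8 + 11·4 + 3·3 = 2
s_45 = 12·2 + 8·11 + 11·8 + 3·4 = 4
(s_42, s_43, s_44, s_45) = (8, 11, 2, 4) = (s_0, s_1, s_2, s_3), so the sequence has period 42.
382 ≡ 4 (mod 42), hence s_382 = s_4 = 1.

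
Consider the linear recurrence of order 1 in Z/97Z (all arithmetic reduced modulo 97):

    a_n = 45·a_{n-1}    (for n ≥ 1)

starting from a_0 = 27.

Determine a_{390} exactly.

a_1 = 45·27 = 51
a_2 = 45·51 = 64
a_3 = 45·64 = 67
a_4 = 45·67 = 8
a_5 = 45·8 = 69
a_6 = 45·69 = 1
a_7 = 45·1 = 45
a_8 = 45·45 = 85
a_9 = 45·85 = 42
a_10 = 45·42 = 47
a_11 = 45·47 = 78
a_12 = 45·78 = 18
a_13 = 45·18 = 34
a_14 = 45·34 = 75
a_15 = 45·75 = 77
a_16 = 45·77 = 70
a_17 = 45·70 = 46
a_18 = 45·46 = 33
a_19 = 45·33 = 30
a_20 = 45·30 = 89
a_21 = 45·89 = 28
a_22 = 45·28 = 96
a_23 = 45·96 = 52
a_24 = 45·52 = 12
a_25 = 45·12 = 55
a_26 = 45·55 = 50
a_27 = 45·50 = 19
a_28 = 45·19 = 79
a_29 = 45·79 = 63
a_30 = 45·63 = 22
a_31 = 45·22 = 20
a_32 = 45·20 = 27
(a_32) = (27) = (a_0), so the sequence has period 32.
390 ≡ 6 (mod 32), hence a_390 = a_6 = 1.

1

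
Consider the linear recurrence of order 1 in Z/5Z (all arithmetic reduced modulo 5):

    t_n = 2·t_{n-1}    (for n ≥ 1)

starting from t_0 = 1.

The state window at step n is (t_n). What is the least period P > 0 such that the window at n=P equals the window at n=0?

n=0: window = (1)
n=1: window = (2)
n=2: window = (4)
n=3: window = (3)
n=4: window = (1)
window at n=4 equals window at n=0 → period = 4

4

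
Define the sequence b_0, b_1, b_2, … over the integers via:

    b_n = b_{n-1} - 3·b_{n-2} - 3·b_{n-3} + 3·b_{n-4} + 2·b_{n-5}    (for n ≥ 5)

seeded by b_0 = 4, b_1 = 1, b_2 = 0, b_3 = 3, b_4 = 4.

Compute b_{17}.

-75846

b_5 = 1·4 + -3·3 + -3·0 + 3·1 + 2·4 = 6
b_6 = 1·6 + -3·4 + -3·3 + 3·0 + 2·1 = -13
b_7 = 1·-13 + -3·6 + -3·4 + 3·3 + 2·0 = -34
b_8 = 1·-34 + -3·-13 + -3·6 + 3·4 + 2·3 = 5
b_9 = 1·5 + -3·-34 + -3·-13 + 3·6 + 2·4 = 172
b_10 = 1·172 + -3·5 + -3·-34 + 3·-13 + 2·6 = 232
b_11 = 1·232 + -3·172 + -3·5 + 3·-34 + 2·-13 = -427
b_12 = 1·-427 + -3·232 + -3·172 + 3·5 + 2·-34 = -1692
b_13 = 1·-1692 + -3·-427 + -3·232 + 3·172 + 2·5 = -581
b_14 = 1·-581 + -3·-1692 + -3·-427 + 3·232 + 2·172 = 6816
b_15 = 1·6816 + -3·-581 + -3·-1692 + 3·-427 + 2·232 = 12818
b_16 = 1·12818 + -3·6816 + -3·-581 + 3·-1692 + 2·-427 = -11817
b_17 = 1·-11817 + -3·12818 + -3·6816 + 3·-581 + 2·-1692 = -75846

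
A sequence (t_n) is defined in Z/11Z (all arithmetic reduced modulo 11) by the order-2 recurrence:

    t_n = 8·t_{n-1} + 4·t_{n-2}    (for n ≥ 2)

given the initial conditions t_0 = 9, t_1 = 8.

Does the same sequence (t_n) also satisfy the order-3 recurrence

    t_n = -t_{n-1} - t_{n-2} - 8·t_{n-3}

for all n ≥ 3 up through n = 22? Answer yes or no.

yes

Terms t_0..t_22: 9, 8, 1, 7, 5, 2, 3, 10, 4, 6, 9, 8, 1, 7, 5, 2, 3, 10, 4, 6, 9, 8, 1
n=3: candidate gives 7, actual t_3 = 7 ✓
n=4: candidate gives 5, actual t_4 = 5 ✓
n=5: candidate gives 2, actual t_5 = 2 ✓
n=6: candidate gives 3, actual t_6 = 3 ✓
n=7: candidate gives 10, actual t_7 = 10 ✓
n=8: candidate gives 4, actual t_8 = 4 ✓
n=9: candidate gives 6, actual t_9 = 6 ✓
n=10: candidate gives 9, actual t_10 = 9 ✓
n=11: candidate gives 8, actual t_11 = 8 ✓
n=12: candidate gives 1, actual t_12 = 1 ✓
n=13: candidate gives 7, actual t_13 = 7 ✓
n=14: candidate gives 5, actual t_14 = 5 ✓
n=15: candidate gives 2, actual t_15 = 2 ✓
n=16: candidate gives 3, actual t_16 = 3 ✓
n=17: candidate gives 10, actual t_17 = 10 ✓
n=18: candidate gives 4, actual t_18 = 4 ✓
n=19: candidate gives 6, actual t_19 = 6 ✓
n=20: candidate gives 9, actual t_20 = 9 ✓
n=21: candidate gives 8, actual t_21 = 8 ✓
n=22: candidate gives 1, actual t_22 = 1 ✓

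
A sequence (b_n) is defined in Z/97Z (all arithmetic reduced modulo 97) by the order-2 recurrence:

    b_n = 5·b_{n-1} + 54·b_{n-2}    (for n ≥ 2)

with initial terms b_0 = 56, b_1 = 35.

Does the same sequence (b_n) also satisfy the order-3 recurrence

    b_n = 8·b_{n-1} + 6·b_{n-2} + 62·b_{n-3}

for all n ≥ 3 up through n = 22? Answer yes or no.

no

Terms b_0..b_22: 56, 35, 95, 37, 77, 55, 68, 12, 46, 5, 84, 11, 32, 75, 66, 15, 50, 90, 46, 46, 95, 49, 40
n=3: candidate gives 77, actual b_3 = 37 ✗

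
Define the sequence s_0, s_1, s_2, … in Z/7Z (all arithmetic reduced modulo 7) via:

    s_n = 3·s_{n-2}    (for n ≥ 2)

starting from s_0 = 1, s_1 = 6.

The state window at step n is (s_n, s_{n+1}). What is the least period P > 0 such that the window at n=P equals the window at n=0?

12

n=0: window = (1, 6)
n=1: window = (6, 3)
n=2: window = (3, 4)
n=3: window = (4, 2)
n=4: window = (2, 5)
n=5: window = (5, 6)
n=6: window = (6, 1)
n=7: window = (1, 4)
n=8: window = (4, 3)
n=9: window = (3, 5)
n=10: window = (5, 2)
n=11: window = (2, 1)
n=12: window = (1, 6)
window at n=12 equals window at n=0 → period = 12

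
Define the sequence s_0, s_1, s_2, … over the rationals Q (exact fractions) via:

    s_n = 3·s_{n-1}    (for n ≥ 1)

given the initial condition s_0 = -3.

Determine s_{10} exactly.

-177147

s_1 = 3·-3 = -9
s_2 = 3·-9 = -27
s_3 = 3·-27 = -81
s_4 = 3·-81 = -243
s_5 = 3·-243 = -729
s_6 = 3·-729 = -2187
s_7 = 3·-2187 = -6561
s_8 = 3·-6561 = -19683
s_9 = 3·-19683 = -59049
s_10 = 3·-59049 = -177147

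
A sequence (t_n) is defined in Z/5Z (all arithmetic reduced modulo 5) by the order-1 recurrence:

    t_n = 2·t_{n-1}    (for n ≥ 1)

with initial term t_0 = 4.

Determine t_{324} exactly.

4

t_1 = 2·4 = 3
t_2 = 2·3 = 1
t_3 = 2·1 = 2
t_4 = 2·2 = 4
(t_4) = (4) = (t_0), so the sequence has period 4.
324 ≡ 0 (mod 4), hence t_324 = t_0 = 4.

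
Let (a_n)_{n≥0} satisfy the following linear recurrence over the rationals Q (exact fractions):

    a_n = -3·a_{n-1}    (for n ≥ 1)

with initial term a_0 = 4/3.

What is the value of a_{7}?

a_1 = -3·4/3 = -4
a_2 = -3·-4 = 12
a_3 = -3·12 = -36
a_4 = -3·-36 = 108
a_5 = -3·108 = -324
a_6 = -3·-324 = 972
a_7 = -3·972 = -2916

-2916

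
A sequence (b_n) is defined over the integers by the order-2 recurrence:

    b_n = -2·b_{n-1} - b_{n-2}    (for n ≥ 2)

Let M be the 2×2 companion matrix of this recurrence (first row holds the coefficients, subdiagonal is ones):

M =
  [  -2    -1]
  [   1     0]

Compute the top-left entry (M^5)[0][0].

-6

(M^5)[0][0] is the top entry after applying M 5 times to the unit state (1, 0). Equivalently it is h_{6} for the auxiliary sequence (h_n) obeying the same recurrence with h_1 = 1 and h_i = 0 for 0 ≤ i < 1:
h_2 = -2·1 + -1·0 = -2
h_3 = -2·-2 + -1·1 = 3
h_4 = -2·3 + -1·-2 = -4
h_5 = -2·-4 + -1·3 = 5
h_6 = -2·5 + -1·-4 = -6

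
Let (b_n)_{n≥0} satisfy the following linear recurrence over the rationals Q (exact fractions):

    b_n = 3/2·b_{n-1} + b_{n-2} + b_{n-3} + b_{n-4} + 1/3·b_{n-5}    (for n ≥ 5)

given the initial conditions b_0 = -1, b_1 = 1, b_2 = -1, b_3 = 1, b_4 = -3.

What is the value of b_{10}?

b_5 = 3/2·-3 + 1·1 + 1·-1 + 1·1 + 1/3·-1 = -23/6
b_6 = 3/2·-23/6 + 1·-3 + 1·1 + 1·-1 + 1/3·1 = -101/12
b_7 = 3/2·-101/12 + 1·-23/6 + 1·-3 + 1·1 + 1/3·-1 = -451/24
b_8 = 3/2·-451/24 + 1·-101/12 + 1·-23/6 + 1·-3 + 1/3·1 = -2069/48
b_9 = 3/2·-2069/48 + 1·-451/24 + 1·-101/12 + 1·-23/6 + 1/3·-3 = -9283/96
b_10 = 3/2·-9283/96 + 1·-2069/48 + 1·-451/24 + 1·-101/12 + 1/3·-23/6 = -124783/576

-124783/576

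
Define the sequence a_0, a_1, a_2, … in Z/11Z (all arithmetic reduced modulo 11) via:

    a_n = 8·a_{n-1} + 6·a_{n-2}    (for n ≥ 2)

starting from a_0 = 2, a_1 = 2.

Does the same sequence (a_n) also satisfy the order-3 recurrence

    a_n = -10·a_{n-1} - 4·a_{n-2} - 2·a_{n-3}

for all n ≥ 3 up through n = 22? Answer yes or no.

yes

Terms a_0..a_22: 2, 2, 6, 5, 10, 0, 5, 7, 9, 4, 9, 8, 8, 2, 9, 7, 0, 9, 6, 3, 5, 3, 10
n=3: candidate gives 5, actual a_3 = 5 ✓
n=4: candidate gives 10, actual a_4 = 10 ✓
n=5: candidate gives 0, actual a_5 = 0 ✓
n=6: candidate gives 5, actual a_6 = 5 ✓
n=7: candidate gives 7, actual a_7 = 7 ✓
n=8: candidate gives 9, actual a_8 = 9 ✓
n=9: candidate gives 4, actual a_9 = 4 ✓
n=10: candidate gives 9, actual a_10 = 9 ✓
n=11: candidate gives 8, actual a_11 = 8 ✓
n=12: candidate gives 8, actual a_12 = 8 ✓
n=13: candidate gives 2, actual a_13 = 2 ✓
n=14: candidate gives 9, actual a_14 = 9 ✓
n=15: candidate gives 7, actual a_15 = 7 ✓
n=16: candidate gives 0, actual a_16 = 0 ✓
n=17: candidate gives 9, actual a_17 = 9 ✓
n=18: candidate gives 6, actual a_18 = 6 ✓
n=19: candidate gives 3, actual a_19 = 3 ✓
n=20: candidate gives 5, actual a_20 = 5 ✓
n=21: candidate gives 3, actual a_21 = 3 ✓
n=22: candidate gives 10, actual a_22 = 10 ✓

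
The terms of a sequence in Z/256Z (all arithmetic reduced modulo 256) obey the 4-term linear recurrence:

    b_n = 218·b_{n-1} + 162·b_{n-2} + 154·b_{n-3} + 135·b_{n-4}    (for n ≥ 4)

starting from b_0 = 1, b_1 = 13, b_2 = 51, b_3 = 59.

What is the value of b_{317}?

b_4 = 218·59 + 162·51 + 154·13 + 135·1 = 221
b_5 = 218·221 + 162·59 + 154·51 + 135·13 = 17
b_6 = 218·17 + 162·221 + 154·59 + 135·51 = 183
b_7 = 218·183 + 162·17 + 154·221 + 135·59 = 167
b_8 = 218·167 + 162·183 + 154·17 + 135·221 = 201
b_9 = 218·201 + 162·167 + 154·183 + 135·17 = 229
Continuing the recurrence:
  b_10 = 43;  b_11 = 131;  b_12 = 133;  b_13 = 201;  b_14 = 207;  b_15 = 143
  b_16 = 209;  b_17 = 253;  b_18 = 227;  b_19 = 139;  b_20 = 109;  b_21 = 193
  b_22 = 167;  b_23 = 55;  b_24 = 25;  b_25 = 85;  b_26 = 91;  b_27 = 83
  b_28 = 149;  b_29 = 249;  b_30 = 63;  b_31 = 159;  b_32 = 161;  b_33 = 237
  b_34 = 147;  b_35 = 219;  b_36 = 253;  b_37 = 113;  b_38 = 151;  b_39 = 199
  b_40 = 105;  b_41 = 197;  b_42 = 139;  b_43 = 35;  b_44 = 165;  b_45 = 41
  b_46 = 175;  b_47 = 175;  b_48 = 113;  b_49 = 221;  b_50 = 67;  b_51 = 43
  b_52 = 141;  b_53 = 33;  b_54 = 135;  b_55 = 87;  b_56 = 185;  b_57 = 53
  b_58 = 187;  b_59 = 243;  b_60 = 181;  b_61 = 89;  b_62 = 31;  b_63 = 191
  b_64 = 65;  b_65 = 205;  b_66 = 243;  b_67 = 123;  b_68 = 29;  b_69 = 209
  b_70 = 119;  b_71 = 231;  b_72 = 9;  b_73 = 165;  b_74 = 235;  b_75 = 195
  b_76 = 197;  b_77 = 137;  b_78 = 143;  b_79 = 207;  b_80 = 17;  b_81 = 189
  b_82 = 163;  b_83 = 203;  b_84 = 173;  b_85 = 129;  b_86 = 103;  b_87 = 119
  b_88 = 89;  b_89 = 21;  b_90 = 27;  b_91 = 147;  b_92 = 213;  b_93 = 185
  b_94 = 255;  b_95 = 223;  b_96 = 225;  b_97 = 173;  b_98 = 83;  b_99 = 27
  b_100 = 61;  b_101 = 49;  b_102 = 87;  b_103 = 7;  b_104 = 169;  b_105 = 133
  b_106 = 75;  b_107 = 99;  b_108 = 229;  b_109 = 233;  b_110 = 111;  b_111 = 239
  b_112 = 177;  b_113 = 157;  b_114 = 3;  b_115 = 107;  b_116 = 205;  b_117 = 225
  b_118 = 71;  b_119 = 151;  b_120 = 249;  b_121 = 245;  b_122 = 123;  b_123 = 51
  b_124 = 245;  b_125 = 25;  b_126 = 223;  b_127 = 255;  b_128 = 129;  b_129 = 141
  b_130 = 179;  b_131 = 187;  b_132 = 93;  b_133 = 145;  b_134 = 55;  b_135 = 39
  b_136 = 73;  b_137 = 101;  b_138 = 171;  b_139 = 3;  b_140 = 5;  b_141 = 73
  b_142 = 79;  b_143 = 15;  b_144 = 81;  b_145 = 125;  b_146 = 99;  b_147 = 11
  b_148 = 237;  b_149 = 65;  b_150 = 39;  b_151 = 183;  b_152 = 153;  b_153 = 213
  b_154 = 219;  b_155 = 211;  b_156 = 21;  b_157 = 121;  b_158 = 191;  b_159 = 31
  b_160 = 33;  b_161 = 109;  b_162 = 19;  b_163 = 91;  b_164 = 125;  b_165 = 241
  b_166 = 23;  b_167 = 71;  b_168 = 233;  b_169 = 69;  b_170 = 11;  b_171 = 163
  b_172 = 37;  b_173 = 169;  b_174 = 47;  b_175 = 47;  b_176 = 241;  b_177 = 93
  b_178 = 195;  b_179 = 171;  b_180 = 13;  b_181 = 161;  b_182 = 7;  b_183 = 215
  b_184 = 57;  b_185 = 181;  b_186 = 59;  b_187 = 115;  b_188 = 53;  b_189 = 217
  b_190 = 159;  b_191 = 63;  b_192 = 193;  b_193 = 77;  b_194 = 115;  b_195 = 251
  b_196 = 157;  b_197 = 81;  b_198 = 247;  b_199 = 103;  b_200 = 137;  b_201 = 37
  b_202 = 107;  b_203 = 67;  b_204 = 69;  b_205 = 9;  b_206 = 15;  b_207 = 79
  b_208 = 145;  b_209 = 61;  b_210 = 35;  b_211 = 75;  b_212 = 45;  b_213 = 1
  b_214 = 231;  b_215 = 247;  b_216 = 217;  b_217 = 149;  b_218 = 155;  b_219 = 19
  b_220 = 85;  b_221 = 57;  b_222 = 127;  b_223 = 95;  b_224 = 97;  b_225 = 45
  b_226 = 211;  b_227 = 155;  b_228 = 189;  b_229 = 177;  b_230 = 215;  b_231 = 135
  b_232 = 41;  b_233 = 5;  b_234 = 203;  b_235 = 227;  b_236 = 101;  b_237 = 105
  b_238 = 239;  b_239 = 111;  b_240 = 49;  b_241 = 29;  b_242 = 131;  b_243 = 235
  b_244 = 77;  b_245 = 97;  b_246 = 199;  b_247 = 23;  b_248 = 121;  b_249 = 117
  b_250 = 251;  b_251 = 179;  b_252 = 117;  b_253 = 153;  b_254 = 95;  b_255 = 127
  b_256 = 1;  b_257 = 13;  b_258 = 51;  b_259 = 59;  b_260 = 221;  b_261 = 17
  b_262 = 183;  b_263 = 167;  b_264 = 201;  b_265 = 229;  b_266 = 43;  b_267 = 131
  b_268 = 133;  b_269 = 201;  b_270 = 207;  b_271 = 143;  b_272 = 209;  b_273 = 253
  b_274 = 227;  b_275 = 139;  b_276 = 109;  b_277 = 193;  b_278 = 167;  b_279 = 55
  b_280 = 25;  b_281 = 85;  b_282 = 91;  b_283 = 83;  b_284 = 149;  b_285 = 249
  b_286 = 63;  b_287 = 159;  b_288 = 161;  b_289 = 237;  b_290 = 147;  b_291 = 219
  b_292 = 253;  b_293 = 113;  b_294 = 151;  b_295 = 199;  b_296 = 105;  b_297 = 197
  b_298 = 139;  b_299 = 35;  b_300 = 165;  b_301 = 41;  b_302 = 175;  b_303 = 175
  b_304 = 113;  b_305 = 221;  b_306 = 67;  b_307 = 43;  b_308 = 141;  b_309 = 33
  b_310 = 135;  b_311 = 87;  b_312 = 185;  b_313 = 53;  b_314 = 187;  b_315 = 243
b_316 = 218·243 + 162·187 + 154·53 + 135·185 = 181
b_317 = 218·181 + 162·243 + 154·187 + 135·53 = 89

89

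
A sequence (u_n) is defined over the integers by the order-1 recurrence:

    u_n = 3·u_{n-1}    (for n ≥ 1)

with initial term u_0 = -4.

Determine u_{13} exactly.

u_1 = 3·-4 = -12
u_2 = 3·-12 = -36
u_3 = 3·-36 = -108
u_4 = 3·-108 = -324
u_5 = 3·-324 = -972
u_6 = 3·-972 = -2916
u_7 = 3·-2916 = -8748
u_8 = 3·-8748 = -26244
u_9 = 3·-26244 = -78732
u_10 = 3·-78732 = -236196
u_11 = 3·-236196 = -708588
u_12 = 3·-708588 = -2125764
u_13 = 3·-2125764 = -6377292

-6377292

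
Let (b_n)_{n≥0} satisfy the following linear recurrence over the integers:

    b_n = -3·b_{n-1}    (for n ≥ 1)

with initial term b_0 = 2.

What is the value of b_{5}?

b_1 = -3·2 = -6
b_2 = -3·-6 = 18
b_3 = -3·18 = -54
b_4 = -3·-54 = 162
b_5 = -3·162 = -486

-486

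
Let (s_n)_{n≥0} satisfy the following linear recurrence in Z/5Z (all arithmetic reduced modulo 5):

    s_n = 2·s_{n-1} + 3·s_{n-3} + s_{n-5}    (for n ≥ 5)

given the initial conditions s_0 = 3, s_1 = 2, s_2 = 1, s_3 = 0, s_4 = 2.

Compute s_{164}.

2

s_5 = 2·2 + 0·0 + 3·1 + 0·2 + 1·3 = 0
s_6 = 2·0 + 0·2 + 3·0 + 0·1 + 1·2 = 2
s_7 = 2·2 + 0·0 + 3·2 + 0·0 + 1·1 = 1
s_8 = 2·1 + 0·2 + 3·0 + 0·2 + 1·0 = 2
s_9 = 2·2 + 0·1 + 3·2 + 0·0 + 1·2 = 2
s_10 = 2·2 + 0·2 + 3·1 + 0·2 + 1·0 = 2
s_11 = 2·2 + 0·2 + 3·2 + 0·1 + 1·2 = 2
s_12 = 2·2 + 0·2 + 3·2 + 0·2 + 1·1 = 1
s_13 = 2·1 + 0·2 + 3·2 + 0·2 + 1·2 = 0
s_14 = 2·0 + 0·1 + 3·2 + 0·2 + 1·2 = 3
s_15 = 2·3 + 0·0 + 3·1 + 0·2 + 1·2 = 1
s_16 = 2·1 + 0·3 + 3·0 + 0·1 + 1·2 = 4
s_17 = 2·4 + 0·1 + 3·3 + 0·0 + 1·1 = 3
s_18 = 2·3 + 0·4 + 3·1 + 0·3 + 1·0 = 4
s_19 = 2·4 + 0·3 + 3·4 + 0·1 + 1·3 = 3
s_20 = 2·3 + 0·4 + 3·3 + 0·4 + 1·1 = 1
s_21 = 2·1 + 0·3 + 3·4 + 0·3 + 1·4 = 3
s_22 = 2·3 + 0·1 + 3·3 + 0·4 + 1·3 = 3
s_23 = 2·3 + 0·3 + 3·1 + 0·3 + 1·4 = 3
s_24 = 2·3 + 0·3 + 3·3 + 0·1 + 1·3 = 3
s_25 = 2·3 + 0·3 + 3·3 + 0·3 + 1·1 = 1
s_26 = 2·1 + 0·3 + 3·3 + 0·3 + 1·3 = 4
s_27 = 2·4 + 0·1 + 3·3 + 0·3 + 1·3 = 0
s_28 = 2·0 + 0·4 + 3·1 + 0·3 + 1·3 = 1
s_29 = 2·1 + 0·0 + 3·4 + 0·1 + 1·3 = 2
s_30 = 2·2 + 0·1 + 3·0 + 0·4 + 1·1 = 0
s_31 = 2·0 + 0·2 + 3·1 + 0·0 + 1·4 = 2
s_32 = 2·2 + 0·0 + 3·2 + 0·1 + 1·0 = 0
s_33 = 2·0 + 0·2 + 3·0 + 0·2 + 1·1 = 1
s_34 = 2·1 + 0·0 + 3·2 + 0·0 + 1·2 = 0
s_35 = 2·0 + 0·1 + 3·0 + 0·2 + 1·0 = 0
s_36 = 2·0 + 0·0 + 3·1 + 0·0 + 1·2 = 0
s_37 = 2·0 + 0·0 + 3·0 + 0·1 + 1·0 = 0
s_38 = 2·0 + 0·0 + 3·0 + 0·0 + 1·1 = 1
s_39 = 2·1 + 0·0 + 3·0 + 0·0 + 1·0 = 2
s_40 = 2·2 + 0·1 + 3·0 + 0·0 + 1·0 = 4
s_41 = 2·4 + 0·2 + 3·1 + 0·0 + 1·0 = 1
s_42 = 2·1 + 0·4 + 3·2 + 0·1 + 1·0 = 3
s_43 = 2·3 + 0·1 + 3·4 + 0·2 + 1·1 = 4
s_44 = 2·4 + 0·3 + 3·1 + 0·4 + 1·2 = 3
s_45 = 2·3 + 0·4 + 3·3 + 0·1 + 1·4 = 4
s_46 = 2·4 + 0·3 + 3·4 + 0·3 + 1·1 = 1
s_47 = 2·1 + 0·4 + 3·3 + 0·4 + 1·3 = 4
s_48 = 2·4 + 0·1 + 3·4 + 0·3 + 1·4 = 4
s_49 = 2·4 + 0·4 + 3·1 + 0·4 + 1·3 = 4
s_50 = 2·4 + 0·4 + 3·4 + 0·1 + 1·4 = 4
s_51 = 2·4 + 0·4 + 3·4 + 0·4 + 1·1 = 1
s_52 = 2·1 + 0·4 + 3·4 + 0·4 + 1·4 = 3
s_53 = 2·3 + 0·1 + 3·4 + 0·4 + 1·4 = 2
s_54 = 2·2 + 0·3 + 3·1 + 0·4 + 1·4 = 1
s_55 = 2·1 + 0·2 + 3·3 + 0·1 + 1·4 = 0
s_56 = 2·0 + 0·1 + 3·2 + 0·3 + 1·1 = 2
(s_52, s_53, s_54, s_55, s_56) = (3, 2, 1, 0, 2) = (s_0, s_1, s_2, s_3, s_4), so the sequence has period 52.
164 ≡ 8 (mod 52), hence s_164 = s_8 = 2.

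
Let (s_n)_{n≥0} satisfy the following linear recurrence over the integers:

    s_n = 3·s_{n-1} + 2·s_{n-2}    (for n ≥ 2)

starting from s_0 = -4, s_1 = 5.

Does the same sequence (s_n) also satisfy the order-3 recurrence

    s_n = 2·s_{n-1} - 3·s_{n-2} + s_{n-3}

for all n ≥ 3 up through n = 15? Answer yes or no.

no

Terms s_0..s_15: -4, 5, 7, 31, 107, 383, 1363, 4855, 17291, 61583, 219331, 781159, 2782139, 9908735, 35290483, 125688919
n=3: candidate gives -5, actual s_3 = 31 ✗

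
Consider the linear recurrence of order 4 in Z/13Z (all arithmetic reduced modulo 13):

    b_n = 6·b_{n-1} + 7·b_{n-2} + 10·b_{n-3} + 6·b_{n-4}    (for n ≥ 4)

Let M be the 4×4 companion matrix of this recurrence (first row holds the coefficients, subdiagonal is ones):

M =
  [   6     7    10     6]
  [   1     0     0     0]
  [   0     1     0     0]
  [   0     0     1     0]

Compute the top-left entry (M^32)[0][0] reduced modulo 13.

2

(M^32)[0][0] is the top entry after applying M 32 times to the unit state (1, 0, 0, 0). Equivalently it is h_{35} for the auxiliary sequence (h_n) obeying the same recurrence with h_3 = 1 and h_i = 0 for 0 ≤ i < 3:
h_4 = 6·1 + 7·0 + 10·0 + 6·0 = 6
h_5 = 6·6 + 7·1 + 10·0 + 6·0 = 4
h_6 = 6·4 + 7·6 + 10·1 + 6·0 = 11
h_7 = 6·11 + 7·4 + 10·6 + 6·1 = 4
h_8 = 6·4 + 7·11 + 10·4 + 6·6 = 8
h_9 = 6·8 + 7·4 + 10·11 + 6·4 = 2
h_10 = 6·2 + 7·8 + 10·4 + 6·11 = 5
h_11 = 6·5 + 7·2 + 10·8 + 6·4 = 5
h_12 = 6·5 + 7·5 + 10·2 + 6·8 = 3
h_13 = 6·3 + 7·5 + 10·5 + 6·2 = 11
h_14 = 6·11 + 7·3 + 10·5 + 6·5 = 11
h_15 = 6·11 + 7·11 + 10·3 + 6·5 = 8
h_16 = 6·8 + 7·11 + 10·11 + 6·3 = 6
h_17 = 6·6 + 7·8 + 10·11 + 6·11 = 8
h_18 = 6·8 + 7·6 + 10·8 + 6·11 = 2
h_19 = 6·2 + 7·8 + 10·6 + 6·8 = 7
h_20 = 6·7 + 7·2 + 10·8 + 6·6 = 3
h_21 = 6·3 + 7·7 + 10·2 + 6·8 = 5
h_22 = 6·5 + 7·3 + 10·7 + 6·2 = 3
h_23 = 6·3 + 7·5 + 10·3 + 6·7 = 8
h_24 = 6·8 + 7·3 + 10·5 + 6·3 = 7
h_25 = 6·7 + 7·8 + 10·3 + 6·5 = 2
h_26 = 6·2 + 7·7 + 10·8 + 6·3 = 3
h_27 = 6·3 + 7·2 + 10·7 + 6·8 = 7
h_28 = 6·7 + 7·3 + 10·2 + 6·7 = 8
h_29 = 6·8 + 7·7 + 10·3 + 6·2 = 9
h_30 = 6·9 + 7·8 + 10·7 + 6·3 = 3
h_31 = 6·3 + 7·9 + 10·8 + 6·7 = 8
h_32 = 6·8 + 7·3 + 10·9 + 6·8 = 12
h_33 = 6·12 + 7·8 + 10·3 + 6·9 = 4
h_34 = 6·4 + 7·12 + 10·8 + 6·3 = 11
h_35 = 6·11 + 7·4 + 10·12 + 6·8 = 2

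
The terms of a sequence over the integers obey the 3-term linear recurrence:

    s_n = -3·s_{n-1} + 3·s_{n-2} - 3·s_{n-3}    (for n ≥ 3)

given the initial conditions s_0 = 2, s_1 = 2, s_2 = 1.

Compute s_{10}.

28377

s_3 = -3·1 + 3·2 + -3·2 = -3
s_4 = -3·-3 + 3·1 + -3·2 = 6
s_5 = -3·6 + 3·-3 + -3·1 = -30
s_6 = -3·-30 + 3·6 + -3·-3 = 117
s_7 = -3·117 + 3·-30 + -3·6 = -459
s_8 = -3·-459 + 3·117 + -3·-30 = 1818
s_9 = -3·1818 + 3·-459 + -3·117 = -7182
s_10 = -3·-7182 + 3·1818 + -3·-459 = 28377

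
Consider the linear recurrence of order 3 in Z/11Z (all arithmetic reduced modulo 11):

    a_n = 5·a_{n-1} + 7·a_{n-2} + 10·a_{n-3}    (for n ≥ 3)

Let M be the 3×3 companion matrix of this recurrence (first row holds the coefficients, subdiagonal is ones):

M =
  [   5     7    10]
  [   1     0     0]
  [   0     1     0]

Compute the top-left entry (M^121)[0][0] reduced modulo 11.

(M^121)[0][0] is the top entry after applying M 121 times to the unit state (1, 0, 0). Equivalently it is h_{123} for the auxiliary sequence (h_n) obeying the same recurrence with h_2 = 1 and h_i = 0 for 0 ≤ i < 2:
h_3 = 5·1 + 7·0 + 10·0 = 5
h_4 = 5·5 + 7·1 + 10·0 = 10
h_5 = 5·10 + 7·5 + 10·1 = 7
h_6 = 5·7 + 7·10 + 10·5 = 1
h_7 = 5·1 + 7·7 + 10·10 = 0
h_8 = 5·0 + 7·1 + 10·7 = 0
h_9 = 5·0 + 7·0 + 10·1 = 10
h_10 = 5·10 + 7·0 + 10·0 = 6
h_11 = 5·6 + 7·10 + 10·0 = 1
h_12 = 5·1 + 7·6 + 10·10 = 4
h_13 = 5·4 + 7·1 + 10·6 = 10
h_14 = 5·10 + 7·4 + 10·1 = 0
h_15 = 5·0 + 7·10 + 10·4 = 0
h_16 = 5·0 + 7·0 + 10·10 = 1
(h_14, h_15, h_16) = (0, 0, 1) = (h_0, h_1, h_2), so the sequence has period 14.
123 ≡ 11 (mod 14), hence h_123 = h_11 = 1.

1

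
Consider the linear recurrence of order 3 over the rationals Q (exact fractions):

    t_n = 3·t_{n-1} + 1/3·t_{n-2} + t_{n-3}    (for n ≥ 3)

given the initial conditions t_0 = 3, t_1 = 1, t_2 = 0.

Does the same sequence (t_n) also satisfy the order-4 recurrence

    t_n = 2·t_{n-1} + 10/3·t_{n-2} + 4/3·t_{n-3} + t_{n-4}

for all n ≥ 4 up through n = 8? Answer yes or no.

Terms t_0..t_8: 3, 1, 0, 10/3, 11, 307/9, 328/3, 9460/27, 3365/3
n=4: candidate gives 11, actual t_4 = 11 ✓
n=5: candidate gives 307/9, actual t_5 = 307/9 ✓
n=6: candidate gives 328/3, actual t_6 = 328/3 ✓
n=7: candidate gives 9460/27, actual t_7 = 9460/27 ✓
n=8: candidate gives 3365/3, actual t_8 = 3365/3 ✓

yes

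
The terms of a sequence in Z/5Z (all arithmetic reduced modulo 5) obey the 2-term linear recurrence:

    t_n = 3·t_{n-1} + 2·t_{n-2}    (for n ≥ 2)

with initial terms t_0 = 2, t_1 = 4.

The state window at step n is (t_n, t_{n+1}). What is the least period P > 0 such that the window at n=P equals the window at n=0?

24

n=0: window = (2, 4)
n=1: window = (4, 1)
n=2: window = (1, 1)
n=3: window = (1, 0)
n=4: window = (0, 2)
n=5: window = (2, 1)
n=6: window = (1, 2)
n=7: window = (2, 3)
n=8: window = (3, 3)
n=9: window = (3, 0)
n=10: window = (0, 1)
n=11: window = (1, 3)
n=12: window = (3, 1)
n=13: window = (1, 4)
n=14: window = (4, 4)
n=15: window = (4, 0)
n=16: window = (0, 3)
n=17: window = (3, 4)
n=18: window = (4, 3)
n=19: window = (3, 2)
n=20: window = (2, 2)
n=21: window = (2, 0)
n=22: window = (0, 4)
n=23: window = (4, 2)
n=24: window = (2, 4)
window at n=24 equals window at n=0 → period = 24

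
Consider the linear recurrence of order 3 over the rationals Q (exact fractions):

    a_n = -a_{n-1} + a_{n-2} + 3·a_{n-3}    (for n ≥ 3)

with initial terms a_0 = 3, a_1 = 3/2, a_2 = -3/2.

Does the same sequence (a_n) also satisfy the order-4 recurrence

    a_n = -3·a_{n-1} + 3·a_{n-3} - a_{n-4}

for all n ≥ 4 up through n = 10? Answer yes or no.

no

Terms a_0..a_10: 3, 3/2, -3/2, 12, -9, 33/2, 21/2, -21, 81, -141/2, 177/2
n=4: candidate gives -69/2, actual a_4 = -9 ✗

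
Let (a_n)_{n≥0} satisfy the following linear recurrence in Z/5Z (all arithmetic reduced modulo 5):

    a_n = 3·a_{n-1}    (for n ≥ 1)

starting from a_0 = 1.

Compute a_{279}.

2

a_1 = 3·1 = 3
a_2 = 3·3 = 4
a_3 = 3·4 = 2
a_4 = 3·2 = 1
(a_4) = (1) = (a_0), so the sequence has period 4.
279 ≡ 3 (mod 4), hence a_279 = a_3 = 2.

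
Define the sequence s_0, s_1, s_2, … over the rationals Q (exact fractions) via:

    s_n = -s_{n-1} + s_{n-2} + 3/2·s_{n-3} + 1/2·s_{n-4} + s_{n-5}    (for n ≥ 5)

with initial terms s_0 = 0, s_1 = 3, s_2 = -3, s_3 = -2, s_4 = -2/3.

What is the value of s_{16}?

-4955/48

s_5 = -1·-2/3 + 1·-2 + 3/2·-3 + 1/2·3 + 1·0 = -13/3
s_6 = -1·-13/3 + 1·-2/3 + 3/2·-2 + 1/2·-3 + 1·3 = 13/6
s_7 = -1·13/6 + 1·-13/3 + 3/2·-2/3 + 1/2·-2 + 1·-3 = -23/2
s_8 = -1·-23/2 + 1·13/6 + 3/2·-13/3 + 1/2·-2/3 + 1·-2 = 29/6
s_9 = -1·29/6 + 1·-23/2 + 3/2·13/6 + 1/2·-13/3 + 1·-2/3 = -191/12
s_10 = -1·-191/12 + 1·29/6 + 3/2·-23/2 + 1/2·13/6 + 1·-13/3 = 1/4
s_11 = -1·1/4 + 1·-191/12 + 3/2·29/6 + 1/2·-23/2 + 1·13/6 = -25/2
s_12 = -1·-25/2 + 1·1/4 + 3/2·-191/12 + 1/2·29/6 + 1·-23/2 = -485/24
s_13 = -1·-485/24 + 1·-25/2 + 3/2·1/4 + 1/2·-191/12 + 1·29/6 = 119/24
s_14 = -1·119/24 + 1·-485/24 + 3/2·-25/2 + 1/2·1/4 + 1·-191/12 = -1433/24
s_15 = -1·-1433/24 + 1·119/24 + 3/2·-485/24 + 1/2·-25/2 + 1·1/4 = 1361/48
s_16 = -1·1361/48 + 1·-1433/24 + 3/2·119/24 + 1/2·-485/24 + 1·-25/2 = -4955/48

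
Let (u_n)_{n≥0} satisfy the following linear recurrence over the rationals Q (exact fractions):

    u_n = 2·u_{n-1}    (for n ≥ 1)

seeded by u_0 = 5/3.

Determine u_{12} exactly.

20480/3

u_1 = 2·5/3 = 10/3
u_2 = 2·10/3 = 20/3
u_3 = 2·20/3 = 40/3
u_4 = 2·40/3 = 80/3
u_5 = 2·80/3 = 160/3
u_6 = 2·160/3 = 320/3
u_7 = 2·320/3 = 640/3
u_8 = 2·640/3 = 1280/3
u_9 = 2·1280/3 = 2560/3
u_10 = 2·2560/3 = 5120/3
u_11 = 2·5120/3 = 10240/3
u_12 = 2·10240/3 = 20480/3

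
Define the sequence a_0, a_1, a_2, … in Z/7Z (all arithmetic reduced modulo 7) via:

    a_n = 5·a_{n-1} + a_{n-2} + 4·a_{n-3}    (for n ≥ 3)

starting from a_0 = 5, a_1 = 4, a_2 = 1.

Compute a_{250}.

a_3 = 5·1 + 1·4 + 4·5 = 1
a_4 = 5·1 + 1·1 + 4·4 = 1
a_5 = 5·1 + 1·1 + 4·1 = 3
a_6 = 5·3 + 1·1 + 4·1 = 6
a_7 = 5·6 + 1·3 + 4·1 = 2
a_8 = 5·2 + 1·6 + 4·3 = 0
Continuing the recurrence:
  a_9 = 5;  a_10 = 5;  a_11 = 2;  a_12 = 0;  a_13 = 1;  a_14 = 6
  a_15 = 3;  a_16 = 4;  a_17 = 5;  a_18 = 6;  a_19 = 2;  a_20 = 1
  a_21 = 3;  a_22 = 3;  a_23 = 1;  a_24 = 6;  a_25 = 1;  a_26 = 1
  a_27 = 2;  a_28 = 1;  a_29 = 4;  a_30 = 1;  a_31 = 6;  a_32 = 5
  a_33 = 0;  a_34 = 1;  a_35 = 4;  a_36 = 0;  a_37 = 1;  a_38 = 0
  a_39 = 1;  a_40 = 2;  a_41 = 4;  a_42 = 5;  a_43 = 2;  a_44 = 3
  a_45 = 2;  a_46 = 0;  a_47 = 0;  a_48 = 1;  a_49 = 5;  a_50 = 5
  a_51 = 6;  a_52 = 6;  a_53 = 0;  a_54 = 2;  a_55 = 6;  a_56 = 4
  a_57 = 6;  a_58 = 2;  a_59 = 4;  a_60 = 4;  a_61 = 4;  a_62 = 5
  a_63 = 3;  a_64 = 1;  a_65 = 0;  a_66 = 6;  a_67 = 6;  a_68 = 1
  a_69 = 0;  a_70 = 4;  a_71 = 3;  a_72 = 5;  a_73 = 2;  a_74 = 6
  a_75 = 3;  a_76 = 1;  a_77 = 4;  a_78 = 5;  a_79 = 5;  a_80 = 4
  a_81 = 3;  a_82 = 4;  a_83 = 4;  a_84 = 1;  a_85 = 4;  a_86 = 2
  a_87 = 4;  a_88 = 3;  a_89 = 6;  a_90 = 0;  a_91 = 4;  a_92 = 2
  a_93 = 0;  a_94 = 4;  a_95 = 0;  a_96 = 4;  a_97 = 1;  a_98 = 2
  a_99 = 6;  a_100 = 1;  a_101 = 5;  a_102 = 1;  a_103 = 0;  a_104 = 0
  a_105 = 4;  a_106 = 6;  a_107 = 6;  a_108 = 3;  a_109 = 3;  a_110 = 0
  a_111 = 1;  a_112 = 3;  a_113 = 2;  a_114 = 3;  a_115 = 1;  a_116 = 2
  a_117 = 2;  a_118 = 2;  a_119 = 6;  a_120 = 5;  a_121 = 4;  a_122 = 0
  a_123 = 3;  a_124 = 3;  a_125 = 4;  a_126 = 0;  a_127 = 2;  a_128 = 5
  a_129 = 6;  a_130 = 1;  a_131 = 3;  a_132 = 5;  a_133 = 4;  a_134 = 2
  a_135 = 6;  a_136 = 6;  a_137 = 2;  a_138 = 5;  a_139 = 2;  a_140 = 2
  a_141 = 4;  a_142 = 2;  a_143 = 1;  a_144 = 2;  a_145 = 5;  a_146 = 3
  a_147 = 0;  a_148 = 2;  a_149 = 1;  a_150 = 0;  a_151 = 2;  a_152 = 0
  a_153 = 2;  a_154 = 4;  a_155 = 1;  a_156 = 3;  a_157 = 4;  a_158 = 6
  a_159 = 4;  a_160 = 0;  a_161 = 0;  a_162 = 2;  a_163 = 3;  a_164 = 3
  a_165 = 5;  a_166 = 5;  a_167 = 0;  a_168 = 4;  a_169 = 5;  a_170 = 1
  a_171 = 5;  a_172 = 4;  a_173 = 1;  a_174 = 1;  a_175 = 1;  a_176 = 3
  a_177 = 6;  a_178 = 2;  a_179 = 0;  a_180 = 5;  a_181 = 5;  a_182 = 2
  a_183 = 0;  a_184 = 1;  a_185 = 6;  a_186 = 3;  a_187 = 4;  a_188 = 5
  a_189 = 6;  a_190 = 2;  a_191 = 1;  a_192 = 3;  a_193 = 3;  a_194 = 1
  a_195 = 6;  a_196 = 1;  a_197 = 1;  a_198 = 2;  a_199 = 1;  a_200 = 4
  a_201 = 1;  a_202 = 6;  a_203 = 5;  a_204 = 0;  a_205 = 1;  a_206 = 4
  a_207 = 0;  a_208 = 1;  a_209 = 0;  a_210 = 1;  a_211 = 2;  a_212 = 4
  a_213 = 5;  a_214 = 2;  a_215 = 3;  a_216 = 2;  a_217 = 0;  a_218 = 0
  a_219 = 1;  a_220 = 5;  a_221 = 5;  a_222 = 6;  a_223 = 6;  a_224 = 0
  a_225 = 2;  a_226 = 6;  a_227 = 4;  a_228 = 6;  a_229 = 2;  a_230 = 4
  a_231 = 4;  a_232 = 4;  a_233 = 5;  a_234 = 3;  a_235 = 1;  a_236 = 0
  a_237 = 6;  a_238 = 6;  a_239 = 1;  a_240 = 0;  a_241 = 4;  a_242 = 3
  a_243 = 5;  a_244 = 2;  a_245 = 6;  a_246 = 3;  a_247 = 1;  a_248 = 4
a_249 = 5·4 + 1·1 + 4·3 = 5
a_250 = 5·5 + 1·4 + 4·1 = 5

5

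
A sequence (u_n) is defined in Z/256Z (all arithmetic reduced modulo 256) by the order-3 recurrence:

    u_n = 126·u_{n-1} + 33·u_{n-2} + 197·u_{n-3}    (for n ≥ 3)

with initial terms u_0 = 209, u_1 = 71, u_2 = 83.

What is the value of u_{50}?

u_3 = 126·83 + 33·71 + 197·209 = 214
u_4 = 126·214 + 33·83 + 197·71 = 170
u_5 = 126·170 + 33·214 + 197·83 = 33
u_6 = 126·33 + 33·170 + 197·214 = 214
u_7 = 126·214 + 33·33 + 197·170 = 103
u_8 = 126·103 + 33·214 + 197·33 = 173
u_9 = 126·173 + 33·103 + 197·214 = 27
u_10 = 126·27 + 33·173 + 197·103 = 218
u_11 = 126·218 + 33·27 + 197·173 = 232
u_12 = 126·232 + 33·218 + 197·27 = 17
u_13 = 126·17 + 33·232 + 197·218 = 8
u_14 = 126·8 + 33·17 + 197·232 = 169
u_15 = 126·169 + 33·8 + 197·17 = 75
u_16 = 126·75 + 33·169 + 197·8 = 219
u_17 = 126·219 + 33·75 + 197·169 = 130
u_18 = 126·130 + 33·219 + 197·75 = 238
u_19 = 126·238 + 33·130 + 197·219 = 109
u_20 = 126·109 + 33·238 + 197·130 = 94
u_21 = 126·94 + 33·109 + 197·238 = 119
u_22 = 126·119 + 33·94 + 197·109 = 145
u_23 = 126·145 + 33·119 + 197·94 = 11
u_24 = 126·11 + 33·145 + 197·119 = 174
u_25 = 126·174 + 33·11 + 197·145 = 164
u_26 = 126·164 + 33·174 + 197·11 = 157
u_27 = 126·157 + 33·164 + 197·174 = 80
u_28 = 126·80 + 33·157 + 197·164 = 209
u_29 = 126·209 + 33·80 + 197·157 = 255
u_30 = 126·255 + 33·209 + 197·80 = 3
u_31 = 126·3 + 33·255 + 197·209 = 46
u_32 = 126·46 + 33·3 + 197·255 = 66
u_33 = 126·66 + 33·46 + 197·3 = 185
u_34 = 126·185 + 33·66 + 197·46 = 246
u_35 = 126·246 + 33·185 + 197·66 = 183
u_36 = 126·183 + 33·246 + 197·185 = 37
u_37 = 126·37 + 33·183 + 197·246 = 27
u_38 = 126·27 + 33·37 + 197·183 = 226
u_39 = 126·226 + 33·27 + 197·37 = 48
u_40 = 126·48 + 33·226 + 197·27 = 137
u_41 = 126·137 + 33·48 + 197·226 = 136
u_42 = 126·136 + 33·137 + 197·48 = 137
u_43 = 126·137 + 33·136 + 197·137 = 99
u_44 = 126·99 + 33·137 + 197·136 = 11
u_45 = 126·11 + 33·99 + 197·137 = 154
u_46 = 126·154 + 33·11 + 197·99 = 102
u_47 = 126·102 + 33·154 + 197·11 = 133
u_48 = 126·133 + 33·102 + 197·154 = 30
u_49 = 126·30 + 33·133 + 197·102 = 103
u_50 = 126·103 + 33·30 + 197·133 = 233

233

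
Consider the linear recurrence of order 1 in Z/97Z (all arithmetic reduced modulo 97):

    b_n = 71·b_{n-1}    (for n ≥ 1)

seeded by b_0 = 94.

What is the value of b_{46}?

96

b_1 = 71·94 = 78
b_2 = 71·78 = 9
b_3 = 71·9 = 57
b_4 = 71·57 = 70
b_5 = 71·70 = 23
b_6 = 71·23 = 81
b_7 = 71·81 = 28
b_8 = 71·28 = 48
b_9 = 71·48 = 13
b_10 = 71·13 = 50
b_11 = 71·50 = 58
b_12 = 71·58 = 44
b_13 = 71·44 = 20
b_14 = 71·20 = 62
b_15 = 71·62 = 37
b_16 = 71·37 = 8
b_17 = 71·8 = 83
b_18 = 71·83 = 73
b_19 = 71·73 = 42
b_20 = 71·42 = 72
b_21 = 71·72 = 68
b_22 = 71·68 = 75
b_23 = 71·75 = 87
b_24 = 71·87 = 66
b_25 = 71·66 = 30
b_26 = 71·30 = 93
b_27 = 71·93 = 7
b_28 = 71·7 = 12
b_29 = 71·12 = 76
b_30 = 71·76 = 61
b_31 = 71·61 = 63
b_32 = 71·63 = 11
b_33 = 71·11 = 5
b_34 = 71·5 = 64
b_35 = 71·64 = 82
b_36 = 71·82 = 2
b_37 = 71·2 = 45
b_38 = 71·45 = 91
b_39 = 71·91 = 59
b_40 = 71·59 = 18
b_41 = 71·18 = 17
b_42 = 71·17 = 43
b_43 = 71·43 = 46
b_44 = 71·46 = 65
b_45 = 71·65 = 56
b_46 = 71·56 = 96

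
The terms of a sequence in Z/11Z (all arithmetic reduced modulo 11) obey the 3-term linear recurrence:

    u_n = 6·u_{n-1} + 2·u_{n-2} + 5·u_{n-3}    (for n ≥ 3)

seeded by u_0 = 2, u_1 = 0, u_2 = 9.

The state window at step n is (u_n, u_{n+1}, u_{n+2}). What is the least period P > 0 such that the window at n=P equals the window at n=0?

60

n=0: window = (2, 0, 9)
n=1: window = (0, 9, 9)
n=2: window = (9, 9, 6)
n=3: window = (9, 6, 0)
n=4: window = (6, 0, 2)
n=5: window = (0, 2, 9)
n=6: window = (2, 9, 3)
n=7: window = (9, 3, 2)
n=8: window = (3, 2, 8)
n=9: window = (2, 8, 1)
n=10: window = (8, 1, 10)
n=11: window = (1, 10, 3)
n=12: window = (10, 3, 10)
n=13: window = (3, 10, 6)
n=14: window = (10, 6, 5)
n=15: window = (6, 5, 4)
n=16: window = (5, 4, 9)
n=17: window = (4, 9, 10)
n=18: window = (9, 10, 10)
n=19: window = (10, 10, 4)
n=20: window = (10, 4, 6)
n=21: window = (4, 6, 6)
n=22: window = (6, 6, 2)
n=23: window = (6, 2, 10)
n=24: window = (2, 10, 6)
n=25: window = (10, 6, 0)
n=26: window = (6, 0, 7)
n=27: window = (0, 7, 6)
n=28: window = (7, 6, 6)
n=29: window = (6, 6, 6)
n=30: window = (6, 6, 1)
n=31: window = (6, 1, 4)
n=32: window = (1, 4, 1)
n=33: window = (4, 1, 8)
n=34: window = (1, 8, 4)
n=35: window = (8, 4, 1)
n=36: window = (4, 1, 10)
n=37: window = (1, 10, 5)
n=38: window = (10, 5, 0)
n=39: window = (5, 0, 5)
n=40: window = (0, 5, 0)
…
n=58: window = (6, 1, 2)
n=59: window = (1, 2, 0)
n=60: window = (2, 0, 9)
window at n=60 equals window at n=0 → period = 60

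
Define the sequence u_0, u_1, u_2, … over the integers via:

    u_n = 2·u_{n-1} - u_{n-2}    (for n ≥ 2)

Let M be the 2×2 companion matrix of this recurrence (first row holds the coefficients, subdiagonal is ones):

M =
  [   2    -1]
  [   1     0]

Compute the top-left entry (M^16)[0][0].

(M^16)[0][0] is the top entry after applying M 16 times to the unit state (1, 0). Equivalently it is h_{17} for the auxiliary sequence (h_n) obeying the same recurrence with h_1 = 1 and h_i = 0 for 0 ≤ i < 1:
h_2 = 2·1 + -1·0 = 2
h_3 = 2·2 + -1·1 = 3
h_4 = 2·3 + -1·2 = 4
h_5 = 2·4 + -1·3 = 5
h_6 = 2·5 + -1·4 = 6
h_7 = 2·6 + -1·5 = 7
h_8 = 2·7 + -1·6 = 8
h_9 = 2·8 + -1·7 = 9
h_10 = 2·9 + -1·8 = 10
h_11 = 2·10 + -1·9 = 11
h_12 = 2·11 + -1·10 = 12
h_13 = 2·12 + -1·11 = 13
h_14 = 2·13 + -1·12 = 14
h_15 = 2·14 + -1·13 = 15
h_16 = 2·15 + -1·14 = 16
h_17 = 2·16 + -1·15 = 17

17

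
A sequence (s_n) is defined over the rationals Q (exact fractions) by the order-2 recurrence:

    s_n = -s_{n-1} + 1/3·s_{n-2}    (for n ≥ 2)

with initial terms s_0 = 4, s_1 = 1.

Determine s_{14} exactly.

s_2 = -1·1 + 1/3·4 = 1/3
s_3 = -1·1/3 + 1/3·1 = 0
s_4 = -1·0 + 1/3·1/3 = 1/9
s_5 = -1·1/9 + 1/3·0 = -1/9
s_6 = -1·-1/9 + 1/3·1/9 = 4/27
s_7 = -1·4/27 + 1/3·-1/9 = -5/27
s_8 = -1·-5/27 + 1/3·4/27 = 19/81
s_9 = -1·19/81 + 1/3·-5/27 = -8/27
s_10 = -1·-8/27 + 1/3·19/81 = 91/243
s_11 = -1·91/243 + 1/3·-8/27 = -115/243
s_12 = -1·-115/243 + 1/3·91/243 = 436/729
s_13 = -1·436/729 + 1/3·-115/243 = -551/729
s_14 = -1·-551/729 + 1/3·436/729 = 2089/2187

2089/2187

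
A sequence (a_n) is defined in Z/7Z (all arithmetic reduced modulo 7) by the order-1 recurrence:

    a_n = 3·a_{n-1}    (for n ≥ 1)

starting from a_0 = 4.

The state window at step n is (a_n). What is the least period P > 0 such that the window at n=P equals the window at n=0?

n=0: window = (4)
n=1: window = (5)
n=2: window = (1)
n=3: window = (3)
n=4: window = (2)
n=5: window = (6)
n=6: window = (4)
window at n=6 equals window at n=0 → period = 6

6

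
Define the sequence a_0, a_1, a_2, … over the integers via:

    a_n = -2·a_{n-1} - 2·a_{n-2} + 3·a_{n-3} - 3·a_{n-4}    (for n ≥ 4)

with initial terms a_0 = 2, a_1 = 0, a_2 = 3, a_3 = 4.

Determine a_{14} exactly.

-20490

a_4 = -2·4 + -2·3 + 3·0 + -3·2 = -20
a_5 = -2·-20 + -2·4 + 3·3 + -3·0 = 41
a_6 = -2·41 + -2·-20 + 3·4 + -3·3 = -39
a_7 = -2·-39 + -2·41 + 3·-20 + -3·4 = -76
a_8 = -2·-76 + -2·-39 + 3·41 + -3·-20 = 413
a_9 = -2·413 + -2·-76 + 3·-39 + -3·41 = -914
a_10 = -2·-914 + -2·413 + 3·-76 + -3·-39 = 891
a_11 = -2·891 + -2·-914 + 3·413 + -3·-76 = 1513
a_12 = -2·1513 + -2·891 + 3·-914 + -3·413 = -8789
a_13 = -2·-8789 + -2·1513 + 3·891 + -3·-914 = 19967
a_14 = -2·19967 + -2·-8789 + 3·1513 + -3·891 = -20490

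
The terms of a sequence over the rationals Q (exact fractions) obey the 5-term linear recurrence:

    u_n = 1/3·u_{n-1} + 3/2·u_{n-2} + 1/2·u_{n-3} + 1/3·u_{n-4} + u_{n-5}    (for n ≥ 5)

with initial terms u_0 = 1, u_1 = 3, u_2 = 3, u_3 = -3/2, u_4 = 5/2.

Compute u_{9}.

u_5 = 1/3·5/2 + 3/2·-3/2 + 1/2·3 + 1/3·3 + 1·1 = 25/12
u_6 = 1/3·25/12 + 3/2·5/2 + 1/2·-3/2 + 1/3·3 + 1·3 = 277/36
u_7 = 1/3·277/36 + 3/2·25/12 + 1/2·5/2 + 1/3·-3/2 + 1·3 = 2039/216
u_8 = 1/3·2039/216 + 3/2·277/36 + 1/2·25/12 + 1/3·5/2 + 1·-3/2 = 9761/648
u_9 = 1/3·9761/648 + 3/2·2039/216 + 1/2·277/36 + 1/3·25/12 + 1·5/2 = 101953/3888

101953/3888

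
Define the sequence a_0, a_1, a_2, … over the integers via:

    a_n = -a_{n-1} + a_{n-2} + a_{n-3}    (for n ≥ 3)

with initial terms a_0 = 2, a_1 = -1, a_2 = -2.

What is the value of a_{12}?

a_3 = -1·-2 + 1·-1 + 1·2 = 3
a_4 = -1·3 + 1·-2 + 1·-1 = -6
a_5 = -1·-6 + 1·3 + 1·-2 = 7
a_6 = -1·7 + 1·-6 + 1·3 = -10
a_7 = -1·-10 + 1·7 + 1·-6 = 11
a_8 = -1·11 + 1·-10 + 1·7 = -14
a_9 = -1·-14 + 1·11 + 1·-10 = 15
a_10 = -1·15 + 1·-14 + 1·11 = -18
a_11 = -1·-18 + 1·15 + 1·-14 = 19
a_12 = -1·19 + 1·-18 + 1·15 = -22

-22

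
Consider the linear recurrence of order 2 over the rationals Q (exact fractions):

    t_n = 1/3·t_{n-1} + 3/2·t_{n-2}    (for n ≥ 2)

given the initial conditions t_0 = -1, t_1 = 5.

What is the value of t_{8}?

678869/34992

t_2 = 1/3·5 + 3/2·-1 = 1/6
t_3 = 1/3·1/6 + 3/2·5 = 68/9
t_4 = 1/3·68/9 + 3/2·1/6 = 299/108
t_5 = 1/3·299/108 + 3/2·68/9 = 3971/324
t_6 = 1/3·3971/324 + 3/2·299/108 = 16015/1944
t_7 = 1/3·16015/1944 + 3/2·3971/324 = 15404/729
t_8 = 1/3·15404/729 + 3/2·16015/1944 = 678869/34992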